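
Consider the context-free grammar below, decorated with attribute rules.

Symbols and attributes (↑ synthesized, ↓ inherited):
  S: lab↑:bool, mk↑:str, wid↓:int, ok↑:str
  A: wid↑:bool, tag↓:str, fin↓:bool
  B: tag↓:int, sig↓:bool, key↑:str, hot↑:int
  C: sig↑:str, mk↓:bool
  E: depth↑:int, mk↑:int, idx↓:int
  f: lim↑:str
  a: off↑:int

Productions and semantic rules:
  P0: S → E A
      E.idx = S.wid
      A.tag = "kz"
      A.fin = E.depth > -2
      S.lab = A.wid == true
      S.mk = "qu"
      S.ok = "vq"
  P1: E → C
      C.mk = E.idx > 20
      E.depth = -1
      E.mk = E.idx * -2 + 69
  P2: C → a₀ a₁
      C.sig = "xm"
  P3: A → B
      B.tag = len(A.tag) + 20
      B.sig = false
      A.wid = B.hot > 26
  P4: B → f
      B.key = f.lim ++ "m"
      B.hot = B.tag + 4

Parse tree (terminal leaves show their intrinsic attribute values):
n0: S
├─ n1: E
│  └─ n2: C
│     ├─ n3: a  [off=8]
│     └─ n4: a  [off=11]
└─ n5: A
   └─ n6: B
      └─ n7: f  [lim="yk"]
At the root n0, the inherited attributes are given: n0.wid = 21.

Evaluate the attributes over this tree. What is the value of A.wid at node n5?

false

1. n0.wid = 21  [given at root]
2. n1.idx = 21  [S.wid]
3. n2.mk = true  [E.idx > 20]
4. n3.off = 8  [terminal]
5. n4.off = 11  [terminal]
6. n2.sig = "xm"  ["xm"]
7. n1.depth = -1  [-1]
8. n1.mk = 27  [E.idx * -2 + 69]
9. n5.tag = "kz"  ["kz"]
10. n5.fin = true  [E.depth > -2]
11. n6.tag = 22  [len(A.tag) + 20]
12. n6.sig = false  [false]
13. n7.lim = "yk"  [terminal]
14. n6.key = "ykm"  [f.lim ++ "m"]
15. n6.hot = 26  [B.tag + 4]
16. n5.wid = false  [B.hot > 26]
17. n0.lab = false  [A.wid == true]
18. n0.mk = "qu"  ["qu"]
19. n0.ok = "vq"  ["vq"]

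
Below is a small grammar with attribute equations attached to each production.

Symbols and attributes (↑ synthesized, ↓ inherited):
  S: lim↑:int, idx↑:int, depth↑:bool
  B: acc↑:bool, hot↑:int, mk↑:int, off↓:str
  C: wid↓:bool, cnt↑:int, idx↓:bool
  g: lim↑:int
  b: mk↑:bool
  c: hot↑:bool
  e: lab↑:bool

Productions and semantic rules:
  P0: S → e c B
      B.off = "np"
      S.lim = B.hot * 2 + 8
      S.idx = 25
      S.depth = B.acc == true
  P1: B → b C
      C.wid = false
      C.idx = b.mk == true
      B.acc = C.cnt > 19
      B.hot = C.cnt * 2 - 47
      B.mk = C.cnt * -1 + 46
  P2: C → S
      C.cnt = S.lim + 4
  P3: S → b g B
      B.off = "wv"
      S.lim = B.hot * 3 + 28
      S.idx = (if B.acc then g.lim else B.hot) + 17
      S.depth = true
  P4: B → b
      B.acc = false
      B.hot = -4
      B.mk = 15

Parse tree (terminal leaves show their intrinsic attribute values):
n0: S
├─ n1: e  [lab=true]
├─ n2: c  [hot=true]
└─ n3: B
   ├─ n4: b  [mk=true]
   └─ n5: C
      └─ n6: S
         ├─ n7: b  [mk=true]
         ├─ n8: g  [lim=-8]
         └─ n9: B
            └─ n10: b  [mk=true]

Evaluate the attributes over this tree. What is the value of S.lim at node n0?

1. n1.lab = true  [terminal]
2. n2.hot = true  [terminal]
3. n3.off = "np"  ["np"]
4. n4.mk = true  [terminal]
5. n5.wid = false  [false]
6. n5.idx = true  [b.mk == true]
7. n7.mk = true  [terminal]
8. n8.lim = -8  [terminal]
9. n9.off = "wv"  ["wv"]
10. n10.mk = true  [terminal]
11. n9.acc = false  [false]
12. n9.hot = -4  [-4]
13. n9.mk = 15  [15]
14. n6.lim = 16  [B.hot * 3 + 28]
15. n6.idx = 13  [(if B.acc then g.lim else B.hot) + 17]
16. n6.depth = true  [true]
17. n5.cnt = 20  [S.lim + 4]
18. n3.acc = true  [C.cnt > 19]
19. n3.hot = -7  [C.cnt * 2 - 47]
20. n3.mk = 26  [C.cnt * -1 + 46]
21. n0.lim = -6  [B.hot * 2 + 8]
22. n0.idx = 25  [25]
23. n0.depth = true  [B.acc == true]

-6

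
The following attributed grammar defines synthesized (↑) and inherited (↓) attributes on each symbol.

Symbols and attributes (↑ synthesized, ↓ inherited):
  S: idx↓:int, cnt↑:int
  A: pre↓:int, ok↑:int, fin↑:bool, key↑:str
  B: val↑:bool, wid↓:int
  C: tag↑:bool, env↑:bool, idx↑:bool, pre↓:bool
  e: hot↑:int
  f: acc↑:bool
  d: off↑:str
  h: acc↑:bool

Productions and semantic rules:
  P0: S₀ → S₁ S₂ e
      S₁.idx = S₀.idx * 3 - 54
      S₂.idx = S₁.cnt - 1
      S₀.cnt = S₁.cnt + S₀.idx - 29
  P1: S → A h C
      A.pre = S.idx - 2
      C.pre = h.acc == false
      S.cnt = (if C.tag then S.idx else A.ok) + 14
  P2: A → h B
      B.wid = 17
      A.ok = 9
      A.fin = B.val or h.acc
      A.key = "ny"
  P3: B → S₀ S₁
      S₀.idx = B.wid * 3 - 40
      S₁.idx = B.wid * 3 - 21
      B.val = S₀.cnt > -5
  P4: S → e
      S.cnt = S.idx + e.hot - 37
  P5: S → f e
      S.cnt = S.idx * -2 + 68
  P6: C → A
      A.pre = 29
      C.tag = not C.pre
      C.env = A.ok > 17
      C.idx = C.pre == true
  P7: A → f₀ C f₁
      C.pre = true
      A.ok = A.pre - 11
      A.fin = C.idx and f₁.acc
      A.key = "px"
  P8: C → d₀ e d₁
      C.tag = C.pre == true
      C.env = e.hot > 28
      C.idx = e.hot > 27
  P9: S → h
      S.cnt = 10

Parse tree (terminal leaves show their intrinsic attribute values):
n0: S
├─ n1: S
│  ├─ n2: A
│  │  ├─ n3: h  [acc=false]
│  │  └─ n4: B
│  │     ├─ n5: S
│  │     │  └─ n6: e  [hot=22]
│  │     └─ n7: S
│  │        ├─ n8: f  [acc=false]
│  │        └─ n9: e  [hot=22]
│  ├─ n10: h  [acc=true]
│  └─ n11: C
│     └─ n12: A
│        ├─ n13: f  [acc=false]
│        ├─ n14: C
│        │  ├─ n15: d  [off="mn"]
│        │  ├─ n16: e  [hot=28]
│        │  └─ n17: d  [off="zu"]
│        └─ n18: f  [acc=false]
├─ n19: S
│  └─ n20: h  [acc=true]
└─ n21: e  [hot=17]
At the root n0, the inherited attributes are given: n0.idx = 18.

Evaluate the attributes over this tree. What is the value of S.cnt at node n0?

3

1. n0.idx = 18  [given at root]
2. n1.idx = 0  [S₀.idx * 3 - 54]
3. n2.pre = -2  [S.idx - 2]
4. n3.acc = false  [terminal]
5. n4.wid = 17  [17]
6. n5.idx = 11  [B.wid * 3 - 40]
7. n6.hot = 22  [terminal]
8. n5.cnt = -4  [S.idx + e.hot - 37]
9. n7.idx = 30  [B.wid * 3 - 21]
10. n8.acc = false  [terminal]
11. n9.hot = 22  [terminal]
12. n7.cnt = 8  [S.idx * -2 + 68]
13. n4.val = true  [S₀.cnt > -5]
14. n2.ok = 9  [9]
15. n2.fin = true  [B.val or h.acc]
16. n2.key = "ny"  ["ny"]
17. n10.acc = true  [terminal]
18. n11.pre = false  [h.acc == false]
19. n12.pre = 29  [29]
20. n13.acc = false  [terminal]
21. n14.pre = true  [true]
22. n15.off = "mn"  [terminal]
23. n16.hot = 28  [terminal]
24. n17.off = "zu"  [terminal]
25. n14.tag = true  [C.pre == true]
26. n14.env = false  [e.hot > 28]
27. n14.idx = true  [e.hot > 27]
28. n18.acc = false  [terminal]
29. n12.ok = 18  [A.pre - 11]
30. n12.fin = false  [C.idx and f₁.acc]
31. n12.key = "px"  ["px"]
32. n11.tag = true  [not C.pre]
33. n11.env = true  [A.ok > 17]
34. n11.idx = false  [C.pre == true]
35. n1.cnt = 14  [(if C.tag then S.idx else A.ok) + 14]
36. n19.idx = 13  [S₁.cnt - 1]
37. n20.acc = true  [terminal]
38. n19.cnt = 10  [10]
39. n21.hot = 17  [terminal]
40. n0.cnt = 3  [S₁.cnt + S₀.idx - 29]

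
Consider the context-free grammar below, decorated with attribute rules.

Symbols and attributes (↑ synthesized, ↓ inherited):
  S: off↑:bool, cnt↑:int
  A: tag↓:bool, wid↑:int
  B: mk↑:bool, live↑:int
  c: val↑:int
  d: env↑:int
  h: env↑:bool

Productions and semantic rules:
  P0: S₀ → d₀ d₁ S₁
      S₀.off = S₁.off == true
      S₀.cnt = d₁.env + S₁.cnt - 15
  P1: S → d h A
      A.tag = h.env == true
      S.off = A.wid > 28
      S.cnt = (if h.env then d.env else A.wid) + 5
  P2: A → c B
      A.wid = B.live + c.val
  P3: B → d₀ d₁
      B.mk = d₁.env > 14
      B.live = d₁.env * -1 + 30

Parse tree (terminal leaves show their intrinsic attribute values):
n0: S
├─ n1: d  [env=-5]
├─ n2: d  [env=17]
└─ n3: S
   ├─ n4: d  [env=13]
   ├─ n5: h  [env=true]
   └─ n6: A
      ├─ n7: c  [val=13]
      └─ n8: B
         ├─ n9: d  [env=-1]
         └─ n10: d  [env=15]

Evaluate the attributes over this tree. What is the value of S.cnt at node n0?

1. n1.env = -5  [terminal]
2. n2.env = 17  [terminal]
3. n4.env = 13  [terminal]
4. n5.env = true  [terminal]
5. n6.tag = true  [h.env == true]
6. n7.val = 13  [terminal]
7. n9.env = -1  [terminal]
8. n10.env = 15  [terminal]
9. n8.mk = true  [d₁.env > 14]
10. n8.live = 15  [d₁.env * -1 + 30]
11. n6.wid = 28  [B.live + c.val]
12. n3.off = false  [A.wid > 28]
13. n3.cnt = 18  [(if h.env then d.env else A.wid) + 5]
14. n0.off = false  [S₁.off == true]
15. n0.cnt = 20  [d₁.env + S₁.cnt - 15]

20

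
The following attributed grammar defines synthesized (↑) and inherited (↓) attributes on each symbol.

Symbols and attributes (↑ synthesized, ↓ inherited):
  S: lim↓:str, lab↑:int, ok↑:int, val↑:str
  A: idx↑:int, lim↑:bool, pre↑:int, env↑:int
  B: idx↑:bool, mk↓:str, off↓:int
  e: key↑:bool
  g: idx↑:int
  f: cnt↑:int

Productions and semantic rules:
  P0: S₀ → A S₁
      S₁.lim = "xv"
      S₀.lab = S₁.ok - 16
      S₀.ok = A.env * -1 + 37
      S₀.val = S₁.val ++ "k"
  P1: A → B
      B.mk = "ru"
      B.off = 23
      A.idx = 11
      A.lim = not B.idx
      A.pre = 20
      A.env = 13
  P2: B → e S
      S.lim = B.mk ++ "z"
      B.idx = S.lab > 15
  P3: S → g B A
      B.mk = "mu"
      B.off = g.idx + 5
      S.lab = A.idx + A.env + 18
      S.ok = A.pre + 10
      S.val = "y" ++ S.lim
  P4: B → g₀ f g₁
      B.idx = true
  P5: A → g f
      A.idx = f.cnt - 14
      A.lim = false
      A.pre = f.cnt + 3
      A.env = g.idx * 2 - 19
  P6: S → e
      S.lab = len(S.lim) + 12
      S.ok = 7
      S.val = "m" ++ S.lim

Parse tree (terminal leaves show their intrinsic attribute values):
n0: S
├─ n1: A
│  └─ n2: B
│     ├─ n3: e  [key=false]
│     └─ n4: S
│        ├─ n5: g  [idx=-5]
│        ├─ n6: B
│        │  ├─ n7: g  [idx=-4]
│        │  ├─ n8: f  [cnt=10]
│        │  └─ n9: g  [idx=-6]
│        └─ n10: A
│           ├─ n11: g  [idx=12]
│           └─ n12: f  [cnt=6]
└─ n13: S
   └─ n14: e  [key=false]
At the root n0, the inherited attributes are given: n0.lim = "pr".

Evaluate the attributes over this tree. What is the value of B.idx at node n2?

1. n0.lim = "pr"  [given at root]
2. n2.mk = "ru"  ["ru"]
3. n2.off = 23  [23]
4. n3.key = false  [terminal]
5. n4.lim = "ruz"  [B.mk ++ "z"]
6. n5.idx = -5  [terminal]
7. n6.mk = "mu"  ["mu"]
8. n6.off = 0  [g.idx + 5]
9. n7.idx = -4  [terminal]
10. n8.cnt = 10  [terminal]
11. n9.idx = -6  [terminal]
12. n6.idx = true  [true]
13. n11.idx = 12  [terminal]
14. n12.cnt = 6  [terminal]
15. n10.idx = -8  [f.cnt - 14]
16. n10.lim = false  [false]
17. n10.pre = 9  [f.cnt + 3]
18. n10.env = 5  [g.idx * 2 - 19]
19. n4.lab = 15  [A.idx + A.env + 18]
20. n4.ok = 19  [A.pre + 10]
21. n4.val = "yruz"  ["y" ++ S.lim]
22. n2.idx = false  [S.lab > 15]
23. n1.idx = 11  [11]
24. n1.lim = true  [not B.idx]
25. n1.pre = 20  [20]
26. n1.env = 13  [13]
27. n13.lim = "xv"  ["xv"]
28. n14.key = false  [terminal]
29. n13.lab = 14  [len(S.lim) + 12]
30. n13.ok = 7  [7]
31. n13.val = "mxv"  ["m" ++ S.lim]
32. n0.lab = -9  [S₁.ok - 16]
33. n0.ok = 24  [A.env * -1 + 37]
34. n0.val = "mxvk"  [S₁.val ++ "k"]

false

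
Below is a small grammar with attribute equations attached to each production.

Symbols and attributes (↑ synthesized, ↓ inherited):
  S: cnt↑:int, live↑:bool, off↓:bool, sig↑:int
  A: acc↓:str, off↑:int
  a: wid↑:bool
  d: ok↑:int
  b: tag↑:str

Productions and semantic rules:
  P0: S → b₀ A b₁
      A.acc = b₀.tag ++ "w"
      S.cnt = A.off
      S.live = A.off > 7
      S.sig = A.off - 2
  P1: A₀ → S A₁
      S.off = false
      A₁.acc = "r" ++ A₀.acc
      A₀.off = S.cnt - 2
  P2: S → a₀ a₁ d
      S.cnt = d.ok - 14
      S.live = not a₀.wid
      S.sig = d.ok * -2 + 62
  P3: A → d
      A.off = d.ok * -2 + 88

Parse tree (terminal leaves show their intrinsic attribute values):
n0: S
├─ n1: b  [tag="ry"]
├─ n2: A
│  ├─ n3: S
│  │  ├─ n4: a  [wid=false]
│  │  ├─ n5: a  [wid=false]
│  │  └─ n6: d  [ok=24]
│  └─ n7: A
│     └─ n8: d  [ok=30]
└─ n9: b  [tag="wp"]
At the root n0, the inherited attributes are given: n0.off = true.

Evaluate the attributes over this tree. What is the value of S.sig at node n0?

6

1. n0.off = true  [given at root]
2. n1.tag = "ry"  [terminal]
3. n2.acc = "ryw"  [b₀.tag ++ "w"]
4. n3.off = false  [false]
5. n4.wid = false  [terminal]
6. n5.wid = false  [terminal]
7. n6.ok = 24  [terminal]
8. n3.cnt = 10  [d.ok - 14]
9. n3.live = true  [not a₀.wid]
10. n3.sig = 14  [d.ok * -2 + 62]
11. n7.acc = "rryw"  ["r" ++ A₀.acc]
12. n8.ok = 30  [terminal]
13. n7.off = 28  [d.ok * -2 + 88]
14. n2.off = 8  [S.cnt - 2]
15. n9.tag = "wp"  [terminal]
16. n0.cnt = 8  [A.off]
17. n0.live = true  [A.off > 7]
18. n0.sig = 6  [A.off - 2]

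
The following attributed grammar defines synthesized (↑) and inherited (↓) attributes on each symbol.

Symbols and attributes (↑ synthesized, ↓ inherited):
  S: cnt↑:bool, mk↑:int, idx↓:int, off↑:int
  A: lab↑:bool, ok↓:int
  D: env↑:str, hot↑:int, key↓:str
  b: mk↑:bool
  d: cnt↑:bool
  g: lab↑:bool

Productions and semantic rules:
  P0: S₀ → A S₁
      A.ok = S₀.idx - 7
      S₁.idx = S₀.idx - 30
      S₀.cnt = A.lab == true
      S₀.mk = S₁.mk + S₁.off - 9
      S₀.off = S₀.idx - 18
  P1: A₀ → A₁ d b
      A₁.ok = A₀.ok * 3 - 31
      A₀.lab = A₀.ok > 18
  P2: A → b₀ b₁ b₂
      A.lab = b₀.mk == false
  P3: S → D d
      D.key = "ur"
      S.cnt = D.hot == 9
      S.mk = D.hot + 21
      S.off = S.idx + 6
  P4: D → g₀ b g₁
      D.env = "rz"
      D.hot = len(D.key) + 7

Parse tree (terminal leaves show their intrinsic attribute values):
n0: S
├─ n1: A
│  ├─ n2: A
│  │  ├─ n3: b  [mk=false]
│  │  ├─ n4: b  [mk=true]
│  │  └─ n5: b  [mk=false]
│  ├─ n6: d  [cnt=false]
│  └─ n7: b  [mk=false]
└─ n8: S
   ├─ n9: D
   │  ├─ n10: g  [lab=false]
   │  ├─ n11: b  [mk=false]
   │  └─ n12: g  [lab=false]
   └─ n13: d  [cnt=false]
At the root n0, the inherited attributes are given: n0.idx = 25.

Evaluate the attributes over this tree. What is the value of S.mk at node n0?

22

1. n0.idx = 25  [given at root]
2. n1.ok = 18  [S₀.idx - 7]
3. n2.ok = 23  [A₀.ok * 3 - 31]
4. n3.mk = false  [terminal]
5. n4.mk = true  [terminal]
6. n5.mk = false  [terminal]
7. n2.lab = true  [b₀.mk == false]
8. n6.cnt = false  [terminal]
9. n7.mk = false  [terminal]
10. n1.lab = false  [A₀.ok > 18]
11. n8.idx = -5  [S₀.idx - 30]
12. n9.key = "ur"  ["ur"]
13. n10.lab = false  [terminal]
14. n11.mk = false  [terminal]
15. n12.lab = false  [terminal]
16. n9.env = "rz"  ["rz"]
17. n9.hot = 9  [len(D.key) + 7]
18. n13.cnt = false  [terminal]
19. n8.cnt = true  [D.hot == 9]
20. n8.mk = 30  [D.hot + 21]
21. n8.off = 1  [S.idx + 6]
22. n0.cnt = false  [A.lab == true]
23. n0.mk = 22  [S₁.mk + S₁.off - 9]
24. n0.off = 7  [S₀.idx - 18]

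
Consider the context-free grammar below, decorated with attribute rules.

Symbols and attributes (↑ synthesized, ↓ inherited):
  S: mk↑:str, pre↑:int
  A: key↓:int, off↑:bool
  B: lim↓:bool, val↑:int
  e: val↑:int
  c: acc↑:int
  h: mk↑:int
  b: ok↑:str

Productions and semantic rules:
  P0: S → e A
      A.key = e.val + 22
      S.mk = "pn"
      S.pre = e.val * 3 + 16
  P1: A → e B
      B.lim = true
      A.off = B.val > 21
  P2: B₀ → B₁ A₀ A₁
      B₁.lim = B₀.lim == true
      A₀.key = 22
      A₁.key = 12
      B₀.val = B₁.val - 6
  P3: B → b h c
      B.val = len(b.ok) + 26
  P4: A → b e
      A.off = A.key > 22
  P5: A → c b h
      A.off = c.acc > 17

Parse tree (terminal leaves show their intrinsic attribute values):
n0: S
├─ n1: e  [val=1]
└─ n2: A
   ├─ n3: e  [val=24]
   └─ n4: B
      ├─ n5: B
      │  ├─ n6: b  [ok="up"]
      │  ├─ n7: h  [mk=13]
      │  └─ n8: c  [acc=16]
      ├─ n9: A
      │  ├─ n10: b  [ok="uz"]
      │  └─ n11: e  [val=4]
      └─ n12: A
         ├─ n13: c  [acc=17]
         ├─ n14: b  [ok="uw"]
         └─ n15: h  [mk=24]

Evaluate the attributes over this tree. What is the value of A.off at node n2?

1. n1.val = 1  [terminal]
2. n2.key = 23  [e.val + 22]
3. n3.val = 24  [terminal]
4. n4.lim = true  [true]
5. n5.lim = true  [B₀.lim == true]
6. n6.ok = "up"  [terminal]
7. n7.mk = 13  [terminal]
8. n8.acc = 16  [terminal]
9. n5.val = 28  [len(b.ok) + 26]
10. n9.key = 22  [22]
11. n10.ok = "uz"  [terminal]
12. n11.val = 4  [terminal]
13. n9.off = false  [A.key > 22]
14. n12.key = 12  [12]
15. n13.acc = 17  [terminal]
16. n14.ok = "uw"  [terminal]
17. n15.mk = 24  [terminal]
18. n12.off = false  [c.acc > 17]
19. n4.val = 22  [B₁.val - 6]
20. n2.off = true  [B.val > 21]
21. n0.mk = "pn"  ["pn"]
22. n0.pre = 19  [e.val * 3 + 16]

true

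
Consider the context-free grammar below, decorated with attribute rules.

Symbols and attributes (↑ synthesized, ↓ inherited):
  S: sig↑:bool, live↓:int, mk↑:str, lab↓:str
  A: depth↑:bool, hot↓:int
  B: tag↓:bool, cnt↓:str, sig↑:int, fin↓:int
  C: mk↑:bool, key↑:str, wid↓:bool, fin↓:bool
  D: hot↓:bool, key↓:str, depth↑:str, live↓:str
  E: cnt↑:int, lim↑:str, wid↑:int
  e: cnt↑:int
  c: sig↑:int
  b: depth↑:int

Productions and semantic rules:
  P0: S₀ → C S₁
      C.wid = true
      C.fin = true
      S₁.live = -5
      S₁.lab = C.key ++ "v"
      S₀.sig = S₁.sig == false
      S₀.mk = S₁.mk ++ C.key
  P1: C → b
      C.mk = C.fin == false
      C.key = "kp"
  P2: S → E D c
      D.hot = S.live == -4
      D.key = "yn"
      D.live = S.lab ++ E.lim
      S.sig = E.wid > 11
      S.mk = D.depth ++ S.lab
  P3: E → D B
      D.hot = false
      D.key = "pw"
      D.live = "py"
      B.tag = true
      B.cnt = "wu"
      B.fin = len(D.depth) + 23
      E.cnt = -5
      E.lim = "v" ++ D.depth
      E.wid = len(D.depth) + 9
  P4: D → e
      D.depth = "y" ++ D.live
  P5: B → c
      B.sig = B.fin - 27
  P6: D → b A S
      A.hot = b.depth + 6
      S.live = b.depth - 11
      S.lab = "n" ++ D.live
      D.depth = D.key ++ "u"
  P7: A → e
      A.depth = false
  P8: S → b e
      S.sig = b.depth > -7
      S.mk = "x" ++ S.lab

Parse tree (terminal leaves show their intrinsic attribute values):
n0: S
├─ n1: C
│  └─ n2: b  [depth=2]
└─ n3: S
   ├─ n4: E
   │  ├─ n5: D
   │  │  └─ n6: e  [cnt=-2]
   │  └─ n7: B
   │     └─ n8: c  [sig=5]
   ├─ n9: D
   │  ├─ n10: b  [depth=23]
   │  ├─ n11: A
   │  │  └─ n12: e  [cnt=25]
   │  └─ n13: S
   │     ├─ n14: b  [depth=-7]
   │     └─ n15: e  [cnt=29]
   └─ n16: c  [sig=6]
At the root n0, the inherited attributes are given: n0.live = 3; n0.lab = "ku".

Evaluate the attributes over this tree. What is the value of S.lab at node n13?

1. n0.live = 3  [given at root]
2. n0.lab = "ku"  [given at root]
3. n1.wid = true  [true]
4. n1.fin = true  [true]
5. n2.depth = 2  [terminal]
6. n1.mk = false  [C.fin == false]
7. n1.key = "kp"  ["kp"]
8. n3.live = -5  [-5]
9. n3.lab = "kpv"  [C.key ++ "v"]
10. n5.hot = false  [false]
11. n5.key = "pw"  ["pw"]
12. n5.live = "py"  ["py"]
13. n6.cnt = -2  [terminal]
14. n5.depth = "ypy"  ["y" ++ D.live]
15. n7.tag = true  [true]
16. n7.cnt = "wu"  ["wu"]
17. n7.fin = 26  [len(D.depth) + 23]
18. n8.sig = 5  [terminal]
19. n7.sig = -1  [B.fin - 27]
20. n4.cnt = -5  [-5]
21. n4.lim = "vypy"  ["v" ++ D.depth]
22. n4.wid = 12  [len(D.depth) + 9]
23. n9.hot = false  [S.live == -4]
24. n9.key = "yn"  ["yn"]
25. n9.live = "kpvvypy"  [S.lab ++ E.lim]
26. n10.depth = 23  [terminal]
27. n11.hot = 29  [b.depth + 6]
28. n12.cnt = 25  [terminal]
29. n11.depth = false  [false]
30. n13.live = 12  [b.depth - 11]
31. n13.lab = "nkpvvypy"  ["n" ++ D.live]
32. n14.depth = -7  [terminal]
33. n15.cnt = 29  [terminal]
34. n13.sig = false  [b.depth > -7]
35. n13.mk = "xnkpvvypy"  ["x" ++ S.lab]
36. n9.depth = "ynu"  [D.key ++ "u"]
37. n16.sig = 6  [terminal]
38. n3.sig = true  [E.wid > 11]
39. n3.mk = "ynukpv"  [D.depth ++ S.lab]
40. n0.sig = false  [S₁.sig == false]
41. n0.mk = "ynukpvkp"  [S₁.mk ++ C.key]

"nkpvvypy"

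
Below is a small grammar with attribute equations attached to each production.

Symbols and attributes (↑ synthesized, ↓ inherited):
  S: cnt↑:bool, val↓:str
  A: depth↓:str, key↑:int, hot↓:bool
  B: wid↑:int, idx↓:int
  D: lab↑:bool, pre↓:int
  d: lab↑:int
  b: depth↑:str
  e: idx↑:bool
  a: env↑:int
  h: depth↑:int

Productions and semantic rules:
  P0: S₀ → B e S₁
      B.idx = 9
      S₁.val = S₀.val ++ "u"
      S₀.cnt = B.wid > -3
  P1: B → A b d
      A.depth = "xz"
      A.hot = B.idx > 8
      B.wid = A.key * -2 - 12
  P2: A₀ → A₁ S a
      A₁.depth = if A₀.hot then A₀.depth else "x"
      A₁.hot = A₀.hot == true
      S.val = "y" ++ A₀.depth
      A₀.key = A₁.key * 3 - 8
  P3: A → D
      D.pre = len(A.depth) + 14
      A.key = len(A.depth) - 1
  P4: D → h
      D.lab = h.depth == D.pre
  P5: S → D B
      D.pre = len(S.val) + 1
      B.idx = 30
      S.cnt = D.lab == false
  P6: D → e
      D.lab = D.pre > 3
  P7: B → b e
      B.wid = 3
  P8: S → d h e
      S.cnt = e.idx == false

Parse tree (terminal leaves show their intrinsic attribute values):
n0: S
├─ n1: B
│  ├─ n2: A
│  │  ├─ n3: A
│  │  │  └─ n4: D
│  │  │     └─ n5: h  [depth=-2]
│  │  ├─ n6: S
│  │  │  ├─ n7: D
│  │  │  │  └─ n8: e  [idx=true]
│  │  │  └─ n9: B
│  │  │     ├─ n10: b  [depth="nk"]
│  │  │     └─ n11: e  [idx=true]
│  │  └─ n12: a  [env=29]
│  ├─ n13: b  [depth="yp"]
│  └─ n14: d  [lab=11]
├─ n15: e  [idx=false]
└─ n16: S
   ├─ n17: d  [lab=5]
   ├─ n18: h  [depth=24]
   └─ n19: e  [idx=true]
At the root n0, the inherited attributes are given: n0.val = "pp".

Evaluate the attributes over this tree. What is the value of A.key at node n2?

-5

1. n0.val = "pp"  [given at root]
2. n1.idx = 9  [9]
3. n2.depth = "xz"  ["xz"]
4. n2.hot = true  [B.idx > 8]
5. n3.depth = "xz"  [if A₀.hot then A₀.depth else "x"]
6. n3.hot = true  [A₀.hot == true]
7. n4.pre = 16  [len(A.depth) + 14]
8. n5.depth = -2  [terminal]
9. n4.lab = false  [h.depth == D.pre]
10. n3.key = 1  [len(A.depth) - 1]
11. n6.val = "yxz"  ["y" ++ A₀.depth]
12. n7.pre = 4  [len(S.val) + 1]
13. n8.idx = true  [terminal]
14. n7.lab = true  [D.pre > 3]
15. n9.idx = 30  [30]
16. n10.depth = "nk"  [terminal]
17. n11.idx = true  [terminal]
18. n9.wid = 3  [3]
19. n6.cnt = false  [D.lab == false]
20. n12.env = 29  [terminal]
21. n2.key = -5  [A₁.key * 3 - 8]
22. n13.depth = "yp"  [terminal]
23. n14.lab = 11  [terminal]
24. n1.wid = -2  [A.key * -2 - 12]
25. n15.idx = false  [terminal]
26. n16.val = "ppu"  [S₀.val ++ "u"]
27. n17.lab = 5  [terminal]
28. n18.depth = 24  [terminal]
29. n19.idx = true  [terminal]
30. n16.cnt = false  [e.idx == false]
31. n0.cnt = true  [B.wid > -3]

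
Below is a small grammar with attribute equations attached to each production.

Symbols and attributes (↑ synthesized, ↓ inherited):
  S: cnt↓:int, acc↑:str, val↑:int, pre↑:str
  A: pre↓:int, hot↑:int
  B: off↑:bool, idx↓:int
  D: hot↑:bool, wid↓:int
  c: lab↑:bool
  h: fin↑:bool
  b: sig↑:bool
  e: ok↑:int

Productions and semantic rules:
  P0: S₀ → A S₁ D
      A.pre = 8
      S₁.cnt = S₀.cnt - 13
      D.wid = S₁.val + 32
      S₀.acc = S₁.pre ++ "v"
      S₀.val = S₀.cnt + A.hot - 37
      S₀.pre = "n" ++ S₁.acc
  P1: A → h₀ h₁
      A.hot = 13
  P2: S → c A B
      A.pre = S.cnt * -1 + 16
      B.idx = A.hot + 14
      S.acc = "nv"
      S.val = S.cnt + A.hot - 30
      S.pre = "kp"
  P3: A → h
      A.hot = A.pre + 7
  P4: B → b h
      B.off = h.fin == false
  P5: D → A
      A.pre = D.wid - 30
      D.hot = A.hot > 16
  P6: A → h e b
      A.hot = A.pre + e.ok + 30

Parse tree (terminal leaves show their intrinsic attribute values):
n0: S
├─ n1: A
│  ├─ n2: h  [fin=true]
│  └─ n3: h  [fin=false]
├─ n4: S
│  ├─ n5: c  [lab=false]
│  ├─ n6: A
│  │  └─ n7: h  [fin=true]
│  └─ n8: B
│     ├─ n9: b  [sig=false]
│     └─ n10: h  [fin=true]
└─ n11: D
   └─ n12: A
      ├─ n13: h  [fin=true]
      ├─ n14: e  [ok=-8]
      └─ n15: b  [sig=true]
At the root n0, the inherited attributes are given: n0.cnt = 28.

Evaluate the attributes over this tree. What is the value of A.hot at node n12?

1. n0.cnt = 28  [given at root]
2. n1.pre = 8  [8]
3. n2.fin = true  [terminal]
4. n3.fin = false  [terminal]
5. n1.hot = 13  [13]
6. n4.cnt = 15  [S₀.cnt - 13]
7. n5.lab = false  [terminal]
8. n6.pre = 1  [S.cnt * -1 + 16]
9. n7.fin = true  [terminal]
10. n6.hot = 8  [A.pre + 7]
11. n8.idx = 22  [A.hot + 14]
12. n9.sig = false  [terminal]
13. n10.fin = true  [terminal]
14. n8.off = false  [h.fin == false]
15. n4.acc = "nv"  ["nv"]
16. n4.val = -7  [S.cnt + A.hot - 30]
17. n4.pre = "kp"  ["kp"]
18. n11.wid = 25  [S₁.val + 32]
19. n12.pre = -5  [D.wid - 30]
20. n13.fin = true  [terminal]
21. n14.ok = -8  [terminal]
22. n15.sig = true  [terminal]
23. n12.hot = 17  [A.pre + e.ok + 30]
24. n11.hot = true  [A.hot > 16]
25. n0.acc = "kpv"  [S₁.pre ++ "v"]
26. n0.val = 4  [S₀.cnt + A.hot - 37]
27. n0.pre = "nnv"  ["n" ++ S₁.acc]

17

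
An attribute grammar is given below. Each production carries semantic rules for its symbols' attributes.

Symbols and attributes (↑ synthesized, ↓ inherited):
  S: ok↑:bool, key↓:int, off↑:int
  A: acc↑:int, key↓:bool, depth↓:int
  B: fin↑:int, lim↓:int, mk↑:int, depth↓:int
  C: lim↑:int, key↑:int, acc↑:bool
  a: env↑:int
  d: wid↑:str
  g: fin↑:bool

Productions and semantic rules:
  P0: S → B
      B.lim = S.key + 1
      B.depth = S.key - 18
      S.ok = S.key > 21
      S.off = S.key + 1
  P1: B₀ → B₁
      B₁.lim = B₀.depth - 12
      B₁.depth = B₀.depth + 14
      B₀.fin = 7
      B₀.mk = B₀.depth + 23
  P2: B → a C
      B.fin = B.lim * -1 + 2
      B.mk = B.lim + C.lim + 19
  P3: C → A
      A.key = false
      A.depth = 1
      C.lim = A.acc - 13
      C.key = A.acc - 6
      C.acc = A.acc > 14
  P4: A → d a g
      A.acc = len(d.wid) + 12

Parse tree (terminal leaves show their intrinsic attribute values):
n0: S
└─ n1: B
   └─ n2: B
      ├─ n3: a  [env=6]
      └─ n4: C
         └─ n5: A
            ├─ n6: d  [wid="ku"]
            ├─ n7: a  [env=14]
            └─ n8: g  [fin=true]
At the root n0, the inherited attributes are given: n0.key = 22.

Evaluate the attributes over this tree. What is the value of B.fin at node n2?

1. n0.key = 22  [given at root]
2. n1.lim = 23  [S.key + 1]
3. n1.depth = 4  [S.key - 18]
4. n2.lim = -8  [B₀.depth - 12]
5. n2.depth = 18  [B₀.depth + 14]
6. n3.env = 6  [terminal]
7. n5.key = false  [false]
8. n5.depth = 1  [1]
9. n6.wid = "ku"  [terminal]
10. n7.env = 14  [terminal]
11. n8.fin = true  [terminal]
12. n5.acc = 14  [len(d.wid) + 12]
13. n4.lim = 1  [A.acc - 13]
14. n4.key = 8  [A.acc - 6]
15. n4.acc = false  [A.acc > 14]
16. n2.fin = 10  [B.lim * -1 + 2]
17. n2.mk = 12  [B.lim + C.lim + 19]
18. n1.fin = 7  [7]
19. n1.mk = 27  [B₀.depth + 23]
20. n0.ok = true  [S.key > 21]
21. n0.off = 23  [S.key + 1]

10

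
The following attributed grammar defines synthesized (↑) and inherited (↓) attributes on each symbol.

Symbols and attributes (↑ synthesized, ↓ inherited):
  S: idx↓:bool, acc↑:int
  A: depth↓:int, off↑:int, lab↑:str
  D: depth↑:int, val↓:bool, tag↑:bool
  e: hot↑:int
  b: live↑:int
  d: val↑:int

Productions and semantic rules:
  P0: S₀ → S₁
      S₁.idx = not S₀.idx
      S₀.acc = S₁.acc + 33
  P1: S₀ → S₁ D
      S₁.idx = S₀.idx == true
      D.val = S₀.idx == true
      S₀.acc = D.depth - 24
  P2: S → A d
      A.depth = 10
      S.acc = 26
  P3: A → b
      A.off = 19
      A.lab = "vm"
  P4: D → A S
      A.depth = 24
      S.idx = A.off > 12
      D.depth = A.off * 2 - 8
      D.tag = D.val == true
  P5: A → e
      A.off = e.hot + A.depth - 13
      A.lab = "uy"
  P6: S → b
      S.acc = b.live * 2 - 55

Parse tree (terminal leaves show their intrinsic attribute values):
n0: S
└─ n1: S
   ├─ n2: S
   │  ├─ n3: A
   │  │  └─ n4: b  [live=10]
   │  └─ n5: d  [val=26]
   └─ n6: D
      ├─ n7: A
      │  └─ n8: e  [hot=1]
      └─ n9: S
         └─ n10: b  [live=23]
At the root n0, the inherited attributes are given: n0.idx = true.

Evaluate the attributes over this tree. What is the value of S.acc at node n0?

25

1. n0.idx = true  [given at root]
2. n1.idx = false  [not S₀.idx]
3. n2.idx = false  [S₀.idx == true]
4. n3.depth = 10  [10]
5. n4.live = 10  [terminal]
6. n3.off = 19  [19]
7. n3.lab = "vm"  ["vm"]
8. n5.val = 26  [terminal]
9. n2.acc = 26  [26]
10. n6.val = false  [S₀.idx == true]
11. n7.depth = 24  [24]
12. n8.hot = 1  [terminal]
13. n7.off = 12  [e.hot + A.depth - 13]
14. n7.lab = "uy"  ["uy"]
15. n9.idx = false  [A.off > 12]
16. n10.live = 23  [terminal]
17. n9.acc = -9  [b.live * 2 - 55]
18. n6.depth = 16  [A.off * 2 - 8]
19. n6.tag = false  [D.val == true]
20. n1.acc = -8  [D.depth - 24]
21. n0.acc = 25  [S₁.acc + 33]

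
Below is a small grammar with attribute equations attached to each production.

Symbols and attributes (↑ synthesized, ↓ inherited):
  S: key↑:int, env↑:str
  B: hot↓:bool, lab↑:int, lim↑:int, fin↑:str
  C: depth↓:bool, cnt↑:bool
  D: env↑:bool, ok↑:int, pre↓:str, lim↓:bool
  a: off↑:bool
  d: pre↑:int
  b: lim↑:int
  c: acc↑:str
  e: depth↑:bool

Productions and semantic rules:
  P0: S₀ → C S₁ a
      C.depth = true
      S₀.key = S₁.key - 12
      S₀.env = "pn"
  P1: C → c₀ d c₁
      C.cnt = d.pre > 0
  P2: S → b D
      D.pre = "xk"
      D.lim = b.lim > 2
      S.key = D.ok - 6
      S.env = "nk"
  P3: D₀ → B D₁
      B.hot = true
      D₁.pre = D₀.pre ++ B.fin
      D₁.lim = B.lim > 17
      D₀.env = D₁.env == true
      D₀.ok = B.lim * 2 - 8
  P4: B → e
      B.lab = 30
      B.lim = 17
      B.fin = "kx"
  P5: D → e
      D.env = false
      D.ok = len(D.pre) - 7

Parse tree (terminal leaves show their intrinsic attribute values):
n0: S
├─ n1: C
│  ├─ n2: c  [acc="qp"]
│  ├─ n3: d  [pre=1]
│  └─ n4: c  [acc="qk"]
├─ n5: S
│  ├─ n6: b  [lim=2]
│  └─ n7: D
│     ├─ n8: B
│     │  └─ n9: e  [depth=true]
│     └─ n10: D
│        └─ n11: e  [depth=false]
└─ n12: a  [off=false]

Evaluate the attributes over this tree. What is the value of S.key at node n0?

1. n1.depth = true  [true]
2. n2.acc = "qp"  [terminal]
3. n3.pre = 1  [terminal]
4. n4.acc = "qk"  [terminal]
5. n1.cnt = true  [d.pre > 0]
6. n6.lim = 2  [terminal]
7. n7.pre = "xk"  ["xk"]
8. n7.lim = false  [b.lim > 2]
9. n8.hot = true  [true]
10. n9.depth = true  [terminal]
11. n8.lab = 30  [30]
12. n8.lim = 17  [17]
13. n8.fin = "kx"  ["kx"]
14. n10.pre = "xkkx"  [D₀.pre ++ B.fin]
15. n10.lim = false  [B.lim > 17]
16. n11.depth = false  [terminal]
17. n10.env = false  [false]
18. n10.ok = -3  [len(D.pre) - 7]
19. n7.env = false  [D₁.env == true]
20. n7.ok = 26  [B.lim * 2 - 8]
21. n5.key = 20  [D.ok - 6]
22. n5.env = "nk"  ["nk"]
23. n12.off = false  [terminal]
24. n0.key = 8  [S₁.key - 12]
25. n0.env = "pn"  ["pn"]

8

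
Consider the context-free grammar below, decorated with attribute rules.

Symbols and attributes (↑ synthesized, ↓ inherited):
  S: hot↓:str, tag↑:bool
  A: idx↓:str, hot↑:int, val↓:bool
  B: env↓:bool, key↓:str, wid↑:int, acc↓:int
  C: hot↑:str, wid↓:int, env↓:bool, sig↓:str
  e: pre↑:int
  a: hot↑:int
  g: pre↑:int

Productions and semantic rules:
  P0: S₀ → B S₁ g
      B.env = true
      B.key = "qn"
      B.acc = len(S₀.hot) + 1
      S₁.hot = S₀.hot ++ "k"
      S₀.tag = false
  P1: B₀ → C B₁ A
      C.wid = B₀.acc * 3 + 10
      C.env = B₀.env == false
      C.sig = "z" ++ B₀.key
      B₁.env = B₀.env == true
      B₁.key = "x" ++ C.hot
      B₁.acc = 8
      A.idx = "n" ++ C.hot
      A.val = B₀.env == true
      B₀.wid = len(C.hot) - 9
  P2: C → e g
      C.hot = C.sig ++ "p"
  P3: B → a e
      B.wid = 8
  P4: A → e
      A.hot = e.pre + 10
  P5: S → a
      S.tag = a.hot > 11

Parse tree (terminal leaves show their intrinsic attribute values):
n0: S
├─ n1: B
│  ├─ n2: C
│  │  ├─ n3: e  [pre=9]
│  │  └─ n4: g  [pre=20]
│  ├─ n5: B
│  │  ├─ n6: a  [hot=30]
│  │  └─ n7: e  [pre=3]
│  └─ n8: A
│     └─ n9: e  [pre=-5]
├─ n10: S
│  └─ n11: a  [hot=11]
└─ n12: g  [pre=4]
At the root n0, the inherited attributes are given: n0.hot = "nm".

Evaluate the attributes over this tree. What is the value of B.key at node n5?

1. n0.hot = "nm"  [given at root]
2. n1.env = true  [true]
3. n1.key = "qn"  ["qn"]
4. n1.acc = 3  [len(S₀.hot) + 1]
5. n2.wid = 19  [B₀.acc * 3 + 10]
6. n2.env = false  [B₀.env == false]
7. n2.sig = "zqn"  ["z" ++ B₀.key]
8. n3.pre = 9  [terminal]
9. n4.pre = 20  [terminal]
10. n2.hot = "zqnp"  [C.sig ++ "p"]
11. n5.env = true  [B₀.env == true]
12. n5.key = "xzqnp"  ["x" ++ C.hot]
13. n5.acc = 8  [8]
14. n6.hot = 30  [terminal]
15. n7.pre = 3  [terminal]
16. n5.wid = 8  [8]
17. n8.idx = "nzqnp"  ["n" ++ C.hot]
18. n8.val = true  [B₀.env == true]
19. n9.pre = -5  [terminal]
20. n8.hot = 5  [e.pre + 10]
21. n1.wid = -5  [len(C.hot) - 9]
22. n10.hot = "nmk"  [S₀.hot ++ "k"]
23. n11.hot = 11  [terminal]
24. n10.tag = false  [a.hot > 11]
25. n12.pre = 4  [terminal]
26. n0.tag = false  [false]

"xzqnp"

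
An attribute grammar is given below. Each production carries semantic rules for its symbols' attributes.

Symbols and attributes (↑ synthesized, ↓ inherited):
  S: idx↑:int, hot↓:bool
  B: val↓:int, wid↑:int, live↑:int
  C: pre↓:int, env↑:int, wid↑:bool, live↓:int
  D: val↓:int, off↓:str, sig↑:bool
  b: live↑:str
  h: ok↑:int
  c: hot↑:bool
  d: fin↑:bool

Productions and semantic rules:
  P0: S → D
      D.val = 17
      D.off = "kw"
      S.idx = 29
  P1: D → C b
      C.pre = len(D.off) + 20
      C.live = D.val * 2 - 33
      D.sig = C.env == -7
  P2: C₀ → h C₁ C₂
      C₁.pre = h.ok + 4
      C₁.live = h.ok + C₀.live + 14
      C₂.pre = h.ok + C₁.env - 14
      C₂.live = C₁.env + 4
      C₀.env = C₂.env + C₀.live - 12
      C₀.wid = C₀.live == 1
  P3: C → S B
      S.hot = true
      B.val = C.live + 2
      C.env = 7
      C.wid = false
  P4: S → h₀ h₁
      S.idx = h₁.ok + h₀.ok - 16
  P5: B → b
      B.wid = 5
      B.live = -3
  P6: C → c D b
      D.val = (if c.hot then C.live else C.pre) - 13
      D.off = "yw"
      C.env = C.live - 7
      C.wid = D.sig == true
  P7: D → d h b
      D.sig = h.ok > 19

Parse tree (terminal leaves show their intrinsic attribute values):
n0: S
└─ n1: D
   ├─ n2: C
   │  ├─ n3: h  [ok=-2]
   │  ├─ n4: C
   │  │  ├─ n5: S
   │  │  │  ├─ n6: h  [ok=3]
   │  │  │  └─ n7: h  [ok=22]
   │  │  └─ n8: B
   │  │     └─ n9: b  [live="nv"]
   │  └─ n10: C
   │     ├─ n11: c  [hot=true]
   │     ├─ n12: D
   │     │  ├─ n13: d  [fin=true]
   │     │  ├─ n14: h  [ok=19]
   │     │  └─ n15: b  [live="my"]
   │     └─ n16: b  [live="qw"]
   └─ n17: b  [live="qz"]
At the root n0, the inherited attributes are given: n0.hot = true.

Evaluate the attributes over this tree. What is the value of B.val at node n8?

15

1. n0.hot = true  [given at root]
2. n1.val = 17  [17]
3. n1.off = "kw"  ["kw"]
4. n2.pre = 22  [len(D.off) + 20]
5. n2.live = 1  [D.val * 2 - 33]
6. n3.ok = -2  [terminal]
7. n4.pre = 2  [h.ok + 4]
8. n4.live = 13  [h.ok + C₀.live + 14]
9. n5.hot = true  [true]
10. n6.ok = 3  [terminal]
11. n7.ok = 22  [terminal]
12. n5.idx = 9  [h₁.ok + h₀.ok - 16]
13. n8.val = 15  [C.live + 2]
14. n9.live = "nv"  [terminal]
15. n8.wid = 5  [5]
16. n8.live = -3  [-3]
17. n4.env = 7  [7]
18. n4.wid = false  [false]
19. n10.pre = -9  [h.ok + C₁.env - 14]
20. n10.live = 11  [C₁.env + 4]
21. n11.hot = true  [terminal]
22. n12.val = -2  [(if c.hot then C.live else C.pre) - 13]
23. n12.off = "yw"  ["yw"]
24. n13.fin = true  [terminal]
25. n14.ok = 19  [terminal]
26. n15.live = "my"  [terminal]
27. n12.sig = false  [h.ok > 19]
28. n16.live = "qw"  [terminal]
29. n10.env = 4  [C.live - 7]
30. n10.wid = false  [D.sig == true]
31. n2.env = -7  [C₂.env + C₀.live - 12]
32. n2.wid = true  [C₀.live == 1]
33. n17.live = "qz"  [terminal]
34. n1.sig = true  [C.env == -7]
35. n0.idx = 29  [29]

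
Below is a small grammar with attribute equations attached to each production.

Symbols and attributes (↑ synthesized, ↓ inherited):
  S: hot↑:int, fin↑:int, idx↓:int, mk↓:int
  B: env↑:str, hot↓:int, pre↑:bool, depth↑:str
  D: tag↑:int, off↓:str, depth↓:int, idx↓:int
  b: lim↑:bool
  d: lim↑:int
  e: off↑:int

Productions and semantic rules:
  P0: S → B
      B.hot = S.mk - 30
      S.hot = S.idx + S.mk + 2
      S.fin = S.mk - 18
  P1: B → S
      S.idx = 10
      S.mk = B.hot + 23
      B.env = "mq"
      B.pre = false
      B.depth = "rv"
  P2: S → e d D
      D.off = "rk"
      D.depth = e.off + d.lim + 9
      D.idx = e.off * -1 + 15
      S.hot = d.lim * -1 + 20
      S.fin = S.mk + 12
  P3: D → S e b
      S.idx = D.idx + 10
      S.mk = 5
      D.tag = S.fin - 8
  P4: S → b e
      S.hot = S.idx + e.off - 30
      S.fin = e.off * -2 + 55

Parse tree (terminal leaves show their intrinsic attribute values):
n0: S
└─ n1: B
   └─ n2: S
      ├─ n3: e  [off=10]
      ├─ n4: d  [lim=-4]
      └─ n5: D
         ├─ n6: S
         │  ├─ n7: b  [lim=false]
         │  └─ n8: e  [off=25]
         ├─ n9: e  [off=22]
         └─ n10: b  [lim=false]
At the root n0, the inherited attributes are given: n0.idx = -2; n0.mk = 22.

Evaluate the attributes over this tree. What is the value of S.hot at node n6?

1. n0.idx = -2  [given at root]
2. n0.mk = 22  [given at root]
3. n1.hot = -8  [S.mk - 30]
4. n2.idx = 10  [10]
5. n2.mk = 15  [B.hot + 23]
6. n3.off = 10  [terminal]
7. n4.lim = -4  [terminal]
8. n5.off = "rk"  ["rk"]
9. n5.depth = 15  [e.off + d.lim + 9]
10. n5.idx = 5  [e.off * -1 + 15]
11. n6.idx = 15  [D.idx + 10]
12. n6.mk = 5  [5]
13. n7.lim = false  [terminal]
14. n8.off = 25  [terminal]
15. n6.hot = 10  [S.idx + e.off - 30]
16. n6.fin = 5  [e.off * -2 + 55]
17. n9.off = 22  [terminal]
18. n10.lim = false  [terminal]
19. n5.tag = -3  [S.fin - 8]
20. n2.hot = 24  [d.lim * -1 + 20]
21. n2.fin = 27  [S.mk + 12]
22. n1.env = "mq"  ["mq"]
23. n1.pre = false  [false]
24. n1.depth = "rv"  ["rv"]
25. n0.hot = 22  [S.idx + S.mk + 2]
26. n0.fin = 4  [S.mk - 18]

10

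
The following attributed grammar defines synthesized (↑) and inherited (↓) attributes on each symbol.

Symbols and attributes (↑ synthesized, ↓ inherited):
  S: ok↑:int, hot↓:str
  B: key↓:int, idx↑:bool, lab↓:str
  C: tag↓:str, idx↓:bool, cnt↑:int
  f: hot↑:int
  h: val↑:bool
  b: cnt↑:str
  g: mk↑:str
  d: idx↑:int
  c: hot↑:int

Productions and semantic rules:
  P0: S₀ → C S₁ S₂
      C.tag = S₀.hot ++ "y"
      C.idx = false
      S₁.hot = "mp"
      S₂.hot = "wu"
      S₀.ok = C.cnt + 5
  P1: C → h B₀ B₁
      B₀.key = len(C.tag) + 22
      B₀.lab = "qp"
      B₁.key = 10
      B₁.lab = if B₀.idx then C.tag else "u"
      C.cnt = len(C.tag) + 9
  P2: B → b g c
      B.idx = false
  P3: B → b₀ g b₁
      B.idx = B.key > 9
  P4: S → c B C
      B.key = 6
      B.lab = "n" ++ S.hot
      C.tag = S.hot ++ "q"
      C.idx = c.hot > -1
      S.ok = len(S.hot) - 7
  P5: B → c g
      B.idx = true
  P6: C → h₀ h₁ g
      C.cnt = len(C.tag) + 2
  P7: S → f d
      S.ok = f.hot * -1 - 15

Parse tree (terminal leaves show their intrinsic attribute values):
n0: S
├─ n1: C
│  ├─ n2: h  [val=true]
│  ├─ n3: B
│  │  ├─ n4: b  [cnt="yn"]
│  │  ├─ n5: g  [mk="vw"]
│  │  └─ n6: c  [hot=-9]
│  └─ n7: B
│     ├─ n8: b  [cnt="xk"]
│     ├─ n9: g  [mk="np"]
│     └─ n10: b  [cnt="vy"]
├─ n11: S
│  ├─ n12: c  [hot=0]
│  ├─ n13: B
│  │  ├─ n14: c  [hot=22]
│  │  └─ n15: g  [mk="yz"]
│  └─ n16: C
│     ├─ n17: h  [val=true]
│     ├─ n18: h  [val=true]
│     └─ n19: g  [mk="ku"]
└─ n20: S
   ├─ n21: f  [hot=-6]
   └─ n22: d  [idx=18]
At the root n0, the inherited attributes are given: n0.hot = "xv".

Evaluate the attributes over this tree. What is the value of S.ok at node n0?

17

1. n0.hot = "xv"  [given at root]
2. n1.tag = "xvy"  [S₀.hot ++ "y"]
3. n1.idx = false  [false]
4. n2.val = true  [terminal]
5. n3.key = 25  [len(C.tag) + 22]
6. n3.lab = "qp"  ["qp"]
7. n4.cnt = "yn"  [terminal]
8. n5.mk = "vw"  [terminal]
9. n6.hot = -9  [terminal]
10. n3.idx = false  [false]
11. n7.key = 10  [10]
12. n7.lab = "u"  [if B₀.idx then C.tag else "u"]
13. n8.cnt = "xk"  [terminal]
14. n9.mk = "np"  [terminal]
15. n10.cnt = "vy"  [terminal]
16. n7.idx = true  [B.key > 9]
17. n1.cnt = 12  [len(C.tag) + 9]
18. n11.hot = "mp"  ["mp"]
19. n12.hot = 0  [terminal]
20. n13.key = 6  [6]
21. n13.lab = "nmp"  ["n" ++ S.hot]
22. n14.hot = 22  [terminal]
23. n15.mk = "yz"  [terminal]
24. n13.idx = true  [true]
25. n16.tag = "mpq"  [S.hot ++ "q"]
26. n16.idx = true  [c.hot > -1]
27. n17.val = true  [terminal]
28. n18.val = true  [terminal]
29. n19.mk = "ku"  [terminal]
30. n16.cnt = 5  [len(C.tag) + 2]
31. n11.ok = -5  [len(S.hot) - 7]
32. n20.hot = "wu"  ["wu"]
33. n21.hot = -6  [terminal]
34. n22.idx = 18  [terminal]
35. n20.ok = -9  [f.hot * -1 - 15]
36. n0.ok = 17  [C.cnt + 5]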